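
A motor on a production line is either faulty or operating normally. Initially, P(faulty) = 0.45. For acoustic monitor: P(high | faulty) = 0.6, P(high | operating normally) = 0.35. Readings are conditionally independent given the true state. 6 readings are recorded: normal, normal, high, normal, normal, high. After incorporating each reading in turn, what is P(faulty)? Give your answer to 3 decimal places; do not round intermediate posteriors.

0.256

Each posterior becomes the prior for the next update.
After 'normal': P(faulty) = 0.4·0.4500 / (0.4·0.4500 + 0.65·0.5500) ≈ 0.3349
After 'normal': P(faulty) = 0.4·0.3349 / (0.4·0.3349 + 0.65·0.6651) ≈ 0.2366
After 'high': P(faulty) = 0.6·0.2366 / (0.6·0.2366 + 0.35·0.7634) ≈ 0.3469
After 'normal': P(faulty) = 0.4·0.3469 / (0.4·0.3469 + 0.65·0.6531) ≈ 0.2463
After 'normal': P(faulty) = 0.4·0.2463 / (0.4·0.2463 + 0.65·0.7537) ≈ 0.1675
After 'high': P(faulty) = 0.6·0.1675 / (0.6·0.1675 + 0.35·0.8325) ≈ 0.2564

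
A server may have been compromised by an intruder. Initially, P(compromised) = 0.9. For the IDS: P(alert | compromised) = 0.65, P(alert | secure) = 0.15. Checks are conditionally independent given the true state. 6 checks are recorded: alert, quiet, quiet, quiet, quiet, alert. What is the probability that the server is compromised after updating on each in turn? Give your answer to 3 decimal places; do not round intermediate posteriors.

After 'alert': P(compromised) = 0.65·0.9000 / (0.65·0.9000 + 0.15·0.1000) ≈ 0.9750
After 'quiet': P(compromised) = 0.35·0.9750 / (0.35·0.9750 + 0.85·0.0250) ≈ 0.9414
After 'quiet': P(compromised) = 0.35·0.9414 / (0.35·0.9414 + 0.85·0.0586) ≈ 0.8686
After 'quiet': P(compromised) = 0.35·0.8686 / (0.35·0.8686 + 0.85·0.1314) ≈ 0.7314
After 'quiet': P(compromised) = 0.35·0.7314 / (0.35·0.7314 + 0.85·0.2686) ≈ 0.5286
After 'alert': P(compromised) = 0.65·0.5286 / (0.65·0.5286 + 0.15·0.4714) ≈ 0.8293

0.829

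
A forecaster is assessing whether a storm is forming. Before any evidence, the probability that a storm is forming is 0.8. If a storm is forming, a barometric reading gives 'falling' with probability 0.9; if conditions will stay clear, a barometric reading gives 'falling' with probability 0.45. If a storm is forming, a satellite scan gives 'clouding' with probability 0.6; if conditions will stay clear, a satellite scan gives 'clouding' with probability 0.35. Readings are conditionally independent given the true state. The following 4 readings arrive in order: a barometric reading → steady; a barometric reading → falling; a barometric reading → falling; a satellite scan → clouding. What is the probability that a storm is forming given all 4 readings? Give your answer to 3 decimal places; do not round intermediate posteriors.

After a barometric reading='steady': P(storm) = 0.1·0.8000 / (0.1·0.8000 + 0.55·0.2000) ≈ 0.4211
After a barometric reading='falling': P(storm) = 0.9·0.4211 / (0.9·0.4211 + 0.45·0.5789) ≈ 0.5926
After a barometric reading='falling': P(storm) = 0.9·0.5926 / (0.9·0.5926 + 0.45·0.4074) ≈ 0.7442
After a satellite scan='clouding': P(storm) = 0.6·0.7442 / (0.6·0.7442 + 0.35·0.2558) ≈ 0.8330

0.833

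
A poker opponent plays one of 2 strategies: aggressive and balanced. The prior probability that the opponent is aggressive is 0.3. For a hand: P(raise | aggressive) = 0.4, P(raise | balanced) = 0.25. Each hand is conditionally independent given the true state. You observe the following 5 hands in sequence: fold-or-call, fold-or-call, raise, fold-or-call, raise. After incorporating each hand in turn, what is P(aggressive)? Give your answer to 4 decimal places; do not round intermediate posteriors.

Each posterior becomes the prior for the next update.
After 'fold-or-call': P(aggressive) = 0.6·0.3000 / (0.6·0.3000 + 0.75·0.7000) ≈ 0.2553
After 'fold-or-call': P(aggressive) = 0.6·0.2553 / (0.6·0.2553 + 0.75·0.7447) ≈ 0.2152
After 'raise': P(aggressive) = 0.4·0.2152 / (0.4·0.2152 + 0.25·0.7848) ≈ 0.3050
After 'fold-or-call': P(aggressive) = 0.6·0.3050 / (0.6·0.3050 + 0.75·0.6950) ≈ 0.2599
After 'raise': P(aggressive) = 0.4·0.2599 / (0.4·0.2599 + 0.25·0.7401) ≈ 0.3597

0.3597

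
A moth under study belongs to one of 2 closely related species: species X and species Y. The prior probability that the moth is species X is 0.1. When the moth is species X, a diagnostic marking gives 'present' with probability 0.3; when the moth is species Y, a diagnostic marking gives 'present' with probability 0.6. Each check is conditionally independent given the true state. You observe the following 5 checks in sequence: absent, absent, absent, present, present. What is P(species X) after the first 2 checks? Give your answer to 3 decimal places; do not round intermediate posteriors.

0.254

Apply Bayes' rule sequentially, carrying P(species X) forward.
After 'absent': P(species X) = 0.7·0.1000 / (0.7·0.1000 + 0.4·0.9000) ≈ 0.1628
After 'absent': P(species X) = 0.7·0.1628 / (0.7·0.1628 + 0.4·0.8372) ≈ 0.2539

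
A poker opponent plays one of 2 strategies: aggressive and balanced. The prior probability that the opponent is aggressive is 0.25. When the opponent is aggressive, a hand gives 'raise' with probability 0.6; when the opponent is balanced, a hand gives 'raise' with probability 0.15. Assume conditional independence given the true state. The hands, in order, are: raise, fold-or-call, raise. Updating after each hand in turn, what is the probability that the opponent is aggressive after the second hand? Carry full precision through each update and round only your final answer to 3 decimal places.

0.386

After 'raise': P(aggressive) = 0.6·0.2500 / (0.6·0.2500 + 0.15·0.7500) ≈ 0.5714
After 'fold-or-call': P(aggressive) = 0.4·0.5714 / (0.4·0.5714 + 0.85·0.4286) ≈ 0.3855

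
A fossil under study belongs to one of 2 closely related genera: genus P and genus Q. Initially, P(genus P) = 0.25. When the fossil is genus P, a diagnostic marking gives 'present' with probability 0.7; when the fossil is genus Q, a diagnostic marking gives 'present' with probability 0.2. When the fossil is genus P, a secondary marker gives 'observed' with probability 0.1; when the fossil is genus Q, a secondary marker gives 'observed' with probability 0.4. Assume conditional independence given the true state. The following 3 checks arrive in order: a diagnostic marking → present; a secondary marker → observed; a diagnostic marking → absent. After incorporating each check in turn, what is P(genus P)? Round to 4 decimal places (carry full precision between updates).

0.0986

After a diagnostic marking='present': P(genus P) = 0.7·0.2500 / (0.7·0.2500 + 0.2·0.7500) ≈ 0.5385
After a secondary marker='observed': P(genus P) = 0.1·0.5385 / (0.1·0.5385 + 0.4·0.4615) ≈ 0.2258
After a diagnostic marking='absent': P(genus P) = 0.3·0.2258 / (0.3·0.2258 + 0.8·0.7742) ≈ 0.0986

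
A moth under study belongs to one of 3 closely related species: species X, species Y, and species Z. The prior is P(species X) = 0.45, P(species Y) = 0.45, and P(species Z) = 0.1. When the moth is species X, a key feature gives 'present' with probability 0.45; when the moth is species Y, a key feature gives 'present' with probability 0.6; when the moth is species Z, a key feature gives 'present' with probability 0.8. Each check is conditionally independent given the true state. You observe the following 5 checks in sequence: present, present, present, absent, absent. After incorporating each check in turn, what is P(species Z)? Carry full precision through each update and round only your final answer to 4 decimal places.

Each posterior becomes the prior for the next update.
After 'present': normaliser = 0.45·0.4500 + 0.6·0.4500 + 0.8·0.1000; P(species X) ≈ 0.3665, P(species Y) ≈ 0.4887, P(species Z) ≈ 0.1448
After 'present': normaliser = 0.45·0.3665 + 0.6·0.4887 + 0.8·0.1448; P(species X) ≈ 0.2873, P(species Y) ≈ 0.5108, P(species Z) ≈ 0.2018
After 'present': normaliser = 0.45·0.2873 + 0.6·0.5108 + 0.8·0.2018; P(species X) ≈ 0.2165, P(species Y) ≈ 0.5132, P(species Z) ≈ 0.2703
After 'absent': normaliser = 0.55·0.2165 + 0.4·0.5132 + 0.2·0.2703; P(species X) ≈ 0.3147, P(species Y) ≈ 0.5425, P(species Z) ≈ 0.1429
After 'absent': normaliser = 0.55·0.3147 + 0.4·0.5425 + 0.2·0.1429; P(species X) ≈ 0.4134, P(species Y) ≈ 0.5183, P(species Z) ≈ 0.0683

0.0683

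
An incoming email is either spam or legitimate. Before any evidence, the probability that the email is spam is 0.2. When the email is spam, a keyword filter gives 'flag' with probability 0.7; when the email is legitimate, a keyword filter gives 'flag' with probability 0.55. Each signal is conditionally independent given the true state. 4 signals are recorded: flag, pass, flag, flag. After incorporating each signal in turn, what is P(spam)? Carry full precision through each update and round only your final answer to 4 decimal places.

After 'flag': P(spam) = 0.7·0.2000 / (0.7·0.2000 + 0.55·0.8000) ≈ 0.2414
After 'pass': P(spam) = 0.3·0.2414 / (0.3·0.2414 + 0.45·0.7586) ≈ 0.1750
After 'flag': P(spam) = 0.7·0.1750 / (0.7·0.1750 + 0.55·0.8250) ≈ 0.2126
After 'flag': P(spam) = 0.7·0.2126 / (0.7·0.2126 + 0.55·0.7874) ≈ 0.2557

0.2557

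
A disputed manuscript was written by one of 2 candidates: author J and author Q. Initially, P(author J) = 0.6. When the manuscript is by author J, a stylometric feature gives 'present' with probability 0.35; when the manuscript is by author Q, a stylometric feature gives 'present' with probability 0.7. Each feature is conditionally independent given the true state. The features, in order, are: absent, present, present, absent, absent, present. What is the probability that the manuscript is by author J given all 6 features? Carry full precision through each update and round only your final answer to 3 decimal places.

Each posterior becomes the prior for the next update.
After 'absent': P(author J) = 0.65·0.6000 / (0.65·0.6000 + 0.3·0.4000) ≈ 0.7647
After 'present': P(author J) = 0.35·0.7647 / (0.35·0.7647 + 0.7·0.2353) ≈ 0.6190
After 'present': P(author J) = 0.35·0.6190 / (0.35·0.6190 + 0.7·0.3810) ≈ 0.4483
After 'absent': P(author J) = 0.65·0.4483 / (0.65·0.4483 + 0.3·0.5517) ≈ 0.6377
After 'absent': P(author J) = 0.65·0.6377 / (0.65·0.6377 + 0.3·0.3623) ≈ 0.7923
After 'present': P(author J) = 0.35·0.7923 / (0.35·0.7923 + 0.7·0.2077) ≈ 0.6560

0.656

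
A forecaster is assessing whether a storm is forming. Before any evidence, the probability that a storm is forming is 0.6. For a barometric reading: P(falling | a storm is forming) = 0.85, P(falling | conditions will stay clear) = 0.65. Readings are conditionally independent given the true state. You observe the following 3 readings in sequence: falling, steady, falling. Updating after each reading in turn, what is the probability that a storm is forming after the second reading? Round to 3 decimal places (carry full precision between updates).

0.457

After 'falling': P(storm) = 0.85·0.6000 / (0.85·0.6000 + 0.65·0.4000) ≈ 0.6623
After 'steady': P(storm) = 0.15·0.6623 / (0.15·0.6623 + 0.35·0.3377) ≈ 0.4567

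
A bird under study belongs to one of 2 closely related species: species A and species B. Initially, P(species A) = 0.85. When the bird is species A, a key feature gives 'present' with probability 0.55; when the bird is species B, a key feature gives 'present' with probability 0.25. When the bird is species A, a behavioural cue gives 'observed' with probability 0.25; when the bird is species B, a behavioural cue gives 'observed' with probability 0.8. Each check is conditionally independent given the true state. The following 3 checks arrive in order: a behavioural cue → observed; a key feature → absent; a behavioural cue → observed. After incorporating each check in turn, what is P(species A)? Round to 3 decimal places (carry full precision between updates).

After a behavioural cue='observed': P(species A) = 0.25·0.8500 / (0.25·0.8500 + 0.8·0.1500) ≈ 0.6391
After a key feature='absent': P(species A) = 0.45·0.6391 / (0.45·0.6391 + 0.75·0.3609) ≈ 0.5152
After a behavioural cue='observed': P(species A) = 0.25·0.5152 / (0.25·0.5152 + 0.8·0.4848) ≈ 0.2493

0.249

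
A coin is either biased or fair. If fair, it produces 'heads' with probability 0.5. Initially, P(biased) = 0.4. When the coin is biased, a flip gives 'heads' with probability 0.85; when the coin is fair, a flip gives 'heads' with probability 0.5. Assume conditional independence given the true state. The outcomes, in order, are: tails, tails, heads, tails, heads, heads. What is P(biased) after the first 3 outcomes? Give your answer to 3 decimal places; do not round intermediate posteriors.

Each posterior becomes the prior for the next update.
After 'tails': P(biased) = 0.15·0.4000 / (0.15·0.4000 + 0.5·0.6000) ≈ 0.1667
After 'tails': P(biased) = 0.15·0.1667 / (0.15·0.1667 + 0.5·0.8333) ≈ 0.0566
After 'heads': P(biased) = 0.85·0.0566 / (0.85·0.0566 + 0.5·0.9434) ≈ 0.0926

0.093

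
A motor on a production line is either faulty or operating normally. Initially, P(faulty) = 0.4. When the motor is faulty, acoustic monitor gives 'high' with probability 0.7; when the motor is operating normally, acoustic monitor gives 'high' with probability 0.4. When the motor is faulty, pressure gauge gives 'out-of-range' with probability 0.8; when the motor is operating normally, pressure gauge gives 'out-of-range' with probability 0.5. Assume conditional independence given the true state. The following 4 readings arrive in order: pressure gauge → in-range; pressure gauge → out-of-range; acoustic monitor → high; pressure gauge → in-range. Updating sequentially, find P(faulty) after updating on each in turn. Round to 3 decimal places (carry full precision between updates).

0.230

After pressure gauge='in-range': P(faulty) = 0.2·0.4000 / (0.2·0.4000 + 0.5·0.6000) ≈ 0.2105
After pressure gauge='out-of-range': P(faulty) = 0.8·0.2105 / (0.8·0.2105 + 0.5·0.7895) ≈ 0.2991
After acoustic monitor='high': P(faulty) = 0.7·0.2991 / (0.7·0.2991 + 0.4·0.7009) ≈ 0.4275
After pressure gauge='in-range': P(faulty) = 0.2·0.4275 / (0.2·0.4275 + 0.5·0.5725) ≈ 0.2300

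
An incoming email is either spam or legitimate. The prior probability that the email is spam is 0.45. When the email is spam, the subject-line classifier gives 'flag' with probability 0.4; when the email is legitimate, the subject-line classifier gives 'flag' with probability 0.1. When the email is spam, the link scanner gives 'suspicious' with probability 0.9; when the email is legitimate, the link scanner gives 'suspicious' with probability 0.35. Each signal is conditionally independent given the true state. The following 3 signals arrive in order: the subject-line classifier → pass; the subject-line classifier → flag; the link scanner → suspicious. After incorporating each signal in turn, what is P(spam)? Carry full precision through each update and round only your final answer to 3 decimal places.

0.849

After the subject-line classifier='pass': P(spam) = 0.6·0.4500 / (0.6·0.4500 + 0.9·0.5500) ≈ 0.3529
After the subject-line classifier='flag': P(spam) = 0.4·0.3529 / (0.4·0.3529 + 0.1·0.6471) ≈ 0.6857
After the link scanner='suspicious': P(spam) = 0.9·0.6857 / (0.9·0.6857 + 0.35·0.3143) ≈ 0.8487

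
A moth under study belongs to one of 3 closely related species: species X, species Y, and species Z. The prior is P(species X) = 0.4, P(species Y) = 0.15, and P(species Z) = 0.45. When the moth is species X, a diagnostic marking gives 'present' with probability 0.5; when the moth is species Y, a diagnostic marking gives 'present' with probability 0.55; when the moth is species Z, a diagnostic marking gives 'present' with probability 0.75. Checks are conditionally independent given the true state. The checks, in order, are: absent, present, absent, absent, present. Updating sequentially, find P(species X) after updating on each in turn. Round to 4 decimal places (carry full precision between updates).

0.6071

After 'absent': normaliser = 0.5·0.4000 + 0.45·0.1500 + 0.25·0.4500; P(species X) ≈ 0.5263, P(species Y) ≈ 0.1776, P(species Z) ≈ 0.2961
After 'present': normaliser = 0.5·0.5263 + 0.55·0.1776 + 0.75·0.2961; P(species X) ≈ 0.4515, P(species Y) ≈ 0.1676, P(species Z) ≈ 0.3809
After 'absent': normaliser = 0.5·0.4515 + 0.45·0.1676 + 0.25·0.3809; P(species X) ≈ 0.5695, P(species Y) ≈ 0.1903, P(species Z) ≈ 0.2402
After 'absent': normaliser = 0.5·0.5695 + 0.45·0.1903 + 0.25·0.2402; P(species X) ≈ 0.6615, P(species Y) ≈ 0.1989, P(species Z) ≈ 0.1395
After 'present': normaliser = 0.5·0.6615 + 0.55·0.1989 + 0.75·0.1395; P(species X) ≈ 0.6071, P(species Y) ≈ 0.2008, P(species Z) ≈ 0.1921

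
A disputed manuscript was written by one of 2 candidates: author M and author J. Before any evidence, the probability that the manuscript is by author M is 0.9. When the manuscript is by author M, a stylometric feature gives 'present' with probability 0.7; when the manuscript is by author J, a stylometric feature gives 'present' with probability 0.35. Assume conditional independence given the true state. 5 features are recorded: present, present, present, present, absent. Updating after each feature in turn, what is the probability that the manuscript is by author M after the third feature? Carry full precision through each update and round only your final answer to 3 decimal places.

Apply Bayes' rule sequentially, carrying P(author M) forward.
After 'present': P(author M) = 0.7·0.9000 / (0.7·0.9000 + 0.35·0.1000) ≈ 0.9474
After 'present': P(author M) = 0.7·0.9474 / (0.7·0.9474 + 0.35·0.0526) ≈ 0.9730
After 'present': P(author M) = 0.7·0.9730 / (0.7·0.9730 + 0.35·0.0270) ≈ 0.9863

0.986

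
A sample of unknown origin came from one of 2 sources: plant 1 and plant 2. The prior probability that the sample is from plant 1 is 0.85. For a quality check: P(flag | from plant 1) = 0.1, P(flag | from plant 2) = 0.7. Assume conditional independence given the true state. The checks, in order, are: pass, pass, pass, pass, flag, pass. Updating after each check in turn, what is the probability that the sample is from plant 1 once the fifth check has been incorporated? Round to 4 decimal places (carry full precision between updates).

0.9850

After 'pass': P(plant 1) = 0.9·0.8500 / (0.9·0.8500 + 0.3·0.1500) ≈ 0.9444
After 'pass': P(plant 1) = 0.9·0.9444 / (0.9·0.9444 + 0.3·0.0556) ≈ 0.9808
After 'pass': P(plant 1) = 0.9·0.9808 / (0.9·0.9808 + 0.3·0.0192) ≈ 0.9935
After 'pass': P(plant 1) = 0.9·0.9935 / (0.9·0.9935 + 0.3·0.0065) ≈ 0.9978
After 'flag': P(plant 1) = 0.1·0.9978 / (0.1·0.9978 + 0.7·0.0022) ≈ 0.9850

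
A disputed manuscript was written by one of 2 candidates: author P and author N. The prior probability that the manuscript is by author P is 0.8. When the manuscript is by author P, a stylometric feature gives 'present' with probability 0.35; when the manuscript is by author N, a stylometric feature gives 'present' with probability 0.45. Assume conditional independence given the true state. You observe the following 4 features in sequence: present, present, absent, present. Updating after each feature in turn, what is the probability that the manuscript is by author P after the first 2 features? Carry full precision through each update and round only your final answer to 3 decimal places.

0.708

After 'present': P(author P) = 0.35·0.8000 / (0.35·0.8000 + 0.45·0.2000) ≈ 0.7568
After 'present': P(author P) = 0.35·0.7568 / (0.35·0.7568 + 0.45·0.2432) ≈ 0.7076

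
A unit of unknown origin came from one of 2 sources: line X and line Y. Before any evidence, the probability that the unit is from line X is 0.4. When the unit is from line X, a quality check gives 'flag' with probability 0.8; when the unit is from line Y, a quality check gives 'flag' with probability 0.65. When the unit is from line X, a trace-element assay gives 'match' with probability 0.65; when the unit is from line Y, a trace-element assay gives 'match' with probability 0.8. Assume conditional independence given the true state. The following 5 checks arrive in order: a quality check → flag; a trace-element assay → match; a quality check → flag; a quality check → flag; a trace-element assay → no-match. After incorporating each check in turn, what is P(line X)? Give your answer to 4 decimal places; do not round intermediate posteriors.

After a quality check='flag': P(line X) = 0.8·0.4000 / (0.8·0.4000 + 0.65·0.6000) ≈ 0.4507
After a trace-element assay='match': P(line X) = 0.65·0.4507 / (0.65·0.4507 + 0.8·0.5493) ≈ 0.4000
After a quality check='flag': P(line X) = 0.8·0.4000 / (0.8·0.4000 + 0.65·0.6000) ≈ 0.4507
After a quality check='flag': P(line X) = 0.8·0.4507 / (0.8·0.4507 + 0.65·0.5493) ≈ 0.5025
After a trace-element assay='no-match': P(line X) = 0.35·0.5025 / (0.35·0.5025 + 0.2·0.4975) ≈ 0.6386

0.6386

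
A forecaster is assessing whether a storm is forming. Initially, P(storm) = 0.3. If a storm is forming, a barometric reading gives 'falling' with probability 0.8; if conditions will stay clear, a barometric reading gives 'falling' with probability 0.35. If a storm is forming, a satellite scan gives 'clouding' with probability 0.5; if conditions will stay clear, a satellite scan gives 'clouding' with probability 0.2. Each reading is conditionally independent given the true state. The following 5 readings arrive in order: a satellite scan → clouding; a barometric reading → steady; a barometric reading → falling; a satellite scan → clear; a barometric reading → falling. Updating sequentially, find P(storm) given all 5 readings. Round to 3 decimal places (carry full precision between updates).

Each posterior becomes the prior for the next update.
After a satellite scan='clouding': P(storm) = 0.5·0.3000 / (0.5·0.3000 + 0.2·0.7000) ≈ 0.5172
After a barometric reading='steady': P(storm) = 0.2·0.5172 / (0.2·0.5172 + 0.65·0.4828) ≈ 0.2479
After a barometric reading='falling': P(storm) = 0.8·0.2479 / (0.8·0.2479 + 0.35·0.7521) ≈ 0.4297
After a satellite scan='clear': P(storm) = 0.5·0.4297 / (0.5·0.4297 + 0.8·0.5703) ≈ 0.3202
After a barometric reading='falling': P(storm) = 0.8·0.3202 / (0.8·0.3202 + 0.35·0.6798) ≈ 0.5184

0.518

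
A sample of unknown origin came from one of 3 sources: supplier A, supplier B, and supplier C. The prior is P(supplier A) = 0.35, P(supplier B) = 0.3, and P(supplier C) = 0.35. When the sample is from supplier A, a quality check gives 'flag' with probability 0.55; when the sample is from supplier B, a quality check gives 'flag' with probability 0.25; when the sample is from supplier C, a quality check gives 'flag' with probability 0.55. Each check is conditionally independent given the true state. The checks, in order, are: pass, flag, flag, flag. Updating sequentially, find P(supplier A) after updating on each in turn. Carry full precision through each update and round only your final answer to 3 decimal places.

After 'pass': normaliser = 0.45·0.3500 + 0.75·0.3000 + 0.45·0.3500; P(supplier A) ≈ 0.2917, P(supplier B) ≈ 0.4167, P(supplier C) ≈ 0.2917
After 'flag': normaliser = 0.55·0.2917 + 0.25·0.4167 + 0.55·0.2917; P(supplier A) ≈ 0.3775, P(supplier B) ≈ 0.2451, P(supplier C) ≈ 0.3775
After 'flag': normaliser = 0.55·0.3775 + 0.25·0.2451 + 0.55·0.3775; P(supplier A) ≈ 0.4357, P(supplier B) ≈ 0.1286, P(supplier C) ≈ 0.4357
After 'flag': normaliser = 0.55·0.4357 + 0.25·0.1286 + 0.55·0.4357; P(supplier A) ≈ 0.4686, P(supplier B) ≈ 0.0629, P(supplier C) ≈ 0.4686

0.469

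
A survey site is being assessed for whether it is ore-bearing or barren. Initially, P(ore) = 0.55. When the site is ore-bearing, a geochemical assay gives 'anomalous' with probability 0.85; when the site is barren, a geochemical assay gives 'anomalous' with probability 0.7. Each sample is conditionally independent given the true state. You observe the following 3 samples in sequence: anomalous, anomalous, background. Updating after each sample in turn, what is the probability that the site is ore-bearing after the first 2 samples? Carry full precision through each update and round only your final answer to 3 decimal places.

0.643

After 'anomalous': P(ore) = 0.85·0.5500 / (0.85·0.5500 + 0.7·0.4500) ≈ 0.5974
After 'anomalous': P(ore) = 0.85·0.5974 / (0.85·0.5974 + 0.7·0.4026) ≈ 0.6431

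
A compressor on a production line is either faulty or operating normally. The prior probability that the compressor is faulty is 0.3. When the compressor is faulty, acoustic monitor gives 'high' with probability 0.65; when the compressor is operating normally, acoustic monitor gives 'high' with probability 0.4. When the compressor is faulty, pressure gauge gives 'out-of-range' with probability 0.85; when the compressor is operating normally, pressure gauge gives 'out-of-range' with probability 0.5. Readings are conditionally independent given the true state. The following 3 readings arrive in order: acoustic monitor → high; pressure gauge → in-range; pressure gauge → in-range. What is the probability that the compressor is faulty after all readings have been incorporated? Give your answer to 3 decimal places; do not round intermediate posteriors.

0.059

After acoustic monitor='high': P(faulty) = 0.65·0.3000 / (0.65·0.3000 + 0.4·0.7000) ≈ 0.4105
After pressure gauge='in-range': P(faulty) = 0.15·0.4105 / (0.15·0.4105 + 0.5·0.5895) ≈ 0.1728
After pressure gauge='in-range': P(faulty) = 0.15·0.1728 / (0.15·0.1728 + 0.5·0.8272) ≈ 0.0590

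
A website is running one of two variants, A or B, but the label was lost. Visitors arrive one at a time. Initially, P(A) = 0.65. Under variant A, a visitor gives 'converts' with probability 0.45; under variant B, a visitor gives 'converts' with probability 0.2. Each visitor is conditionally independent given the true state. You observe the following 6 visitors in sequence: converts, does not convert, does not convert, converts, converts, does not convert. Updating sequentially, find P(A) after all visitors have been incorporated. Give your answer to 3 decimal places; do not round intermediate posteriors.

0.873

After 'converts': P(A) = 0.45·0.6500 / (0.45·0.6500 + 0.2·0.3500) ≈ 0.8069
After 'does not convert': P(A) = 0.55·0.8069 / (0.55·0.8069 + 0.8·0.1931) ≈ 0.7418
After 'does not convert': P(A) = 0.55·0.7418 / (0.55·0.7418 + 0.8·0.2582) ≈ 0.6639
After 'converts': P(A) = 0.45·0.6639 / (0.45·0.6639 + 0.2·0.3361) ≈ 0.8163
After 'converts': P(A) = 0.45·0.8163 / (0.45·0.8163 + 0.2·0.1837) ≈ 0.9091
After 'does not convert': P(A) = 0.55·0.9091 / (0.55·0.9091 + 0.8·0.0909) ≈ 0.8730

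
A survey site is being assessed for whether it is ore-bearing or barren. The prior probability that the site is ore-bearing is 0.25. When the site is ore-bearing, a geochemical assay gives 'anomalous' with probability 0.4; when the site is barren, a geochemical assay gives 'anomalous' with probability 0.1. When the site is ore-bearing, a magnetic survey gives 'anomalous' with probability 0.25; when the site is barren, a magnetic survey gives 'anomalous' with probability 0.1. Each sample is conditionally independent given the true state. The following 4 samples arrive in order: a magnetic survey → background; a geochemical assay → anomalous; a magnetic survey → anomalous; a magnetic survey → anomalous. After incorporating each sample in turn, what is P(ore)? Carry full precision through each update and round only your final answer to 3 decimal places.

After a magnetic survey='background': P(ore) = 0.75·0.2500 / (0.75·0.2500 + 0.9·0.7500) ≈ 0.2174
After a geochemical assay='anomalous': P(ore) = 0.4·0.2174 / (0.4·0.2174 + 0.1·0.7826) ≈ 0.5263
After a magnetic survey='anomalous': P(ore) = 0.25·0.5263 / (0.25·0.5263 + 0.1·0.4737) ≈ 0.7353
After a magnetic survey='anomalous': P(ore) = 0.25·0.7353 / (0.25·0.7353 + 0.1·0.2647) ≈ 0.8741

0.874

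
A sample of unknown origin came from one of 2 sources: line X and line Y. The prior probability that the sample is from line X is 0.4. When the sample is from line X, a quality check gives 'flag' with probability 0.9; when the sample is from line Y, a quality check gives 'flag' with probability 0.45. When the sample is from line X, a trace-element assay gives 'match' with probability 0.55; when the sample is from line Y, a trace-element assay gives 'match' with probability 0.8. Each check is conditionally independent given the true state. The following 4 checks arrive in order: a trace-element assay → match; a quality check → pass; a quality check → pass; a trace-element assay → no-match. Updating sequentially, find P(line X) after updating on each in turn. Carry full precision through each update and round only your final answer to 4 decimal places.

After a trace-element assay='match': P(line X) = 0.55·0.4000 / (0.55·0.4000 + 0.8·0.6000) ≈ 0.3143
After a quality check='pass': P(line X) = 0.1·0.3143 / (0.1·0.3143 + 0.55·0.6857) ≈ 0.0769
After a quality check='pass': P(line X) = 0.1·0.0769 / (0.1·0.0769 + 0.55·0.9231) ≈ 0.0149
After a trace-element assay='no-match': P(line X) = 0.45·0.0149 / (0.45·0.0149 + 0.2·0.9851) ≈ 0.0330

0.0330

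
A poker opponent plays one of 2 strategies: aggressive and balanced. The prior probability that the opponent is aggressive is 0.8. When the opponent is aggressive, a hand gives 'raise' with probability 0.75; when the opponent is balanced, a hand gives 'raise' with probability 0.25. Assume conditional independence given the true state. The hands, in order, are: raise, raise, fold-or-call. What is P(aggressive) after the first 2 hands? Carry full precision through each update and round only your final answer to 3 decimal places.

0.973

After 'raise': P(aggressive) = 0.75·0.8000 / (0.75·0.8000 + 0.25·0.2000) ≈ 0.9231
After 'raise': P(aggressive) = 0.75·0.9231 / (0.75·0.9231 + 0.25·0.0769) ≈ 0.9730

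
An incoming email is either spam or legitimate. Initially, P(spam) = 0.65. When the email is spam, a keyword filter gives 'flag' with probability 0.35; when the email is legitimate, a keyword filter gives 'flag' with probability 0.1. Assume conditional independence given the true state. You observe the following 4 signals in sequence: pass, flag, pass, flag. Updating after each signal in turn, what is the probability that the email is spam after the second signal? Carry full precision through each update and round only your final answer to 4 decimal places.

After 'pass': P(spam) = 0.65·0.6500 / (0.65·0.6500 + 0.9·0.3500) ≈ 0.5729
After 'flag': P(spam) = 0.35·0.5729 / (0.35·0.5729 + 0.1·0.4271) ≈ 0.8244

0.8244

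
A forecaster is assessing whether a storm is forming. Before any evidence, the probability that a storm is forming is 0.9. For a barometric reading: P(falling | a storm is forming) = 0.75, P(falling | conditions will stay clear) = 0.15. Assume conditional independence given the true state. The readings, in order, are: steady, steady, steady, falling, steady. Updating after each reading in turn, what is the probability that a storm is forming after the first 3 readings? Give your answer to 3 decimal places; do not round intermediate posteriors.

After 'steady': P(storm) = 0.25·0.9000 / (0.25·0.9000 + 0.85·0.1000) ≈ 0.7258
After 'steady': P(storm) = 0.25·0.7258 / (0.25·0.7258 + 0.85·0.2742) ≈ 0.4377
After 'steady': P(storm) = 0.25·0.4377 / (0.25·0.4377 + 0.85·0.5623) ≈ 0.1863

0.186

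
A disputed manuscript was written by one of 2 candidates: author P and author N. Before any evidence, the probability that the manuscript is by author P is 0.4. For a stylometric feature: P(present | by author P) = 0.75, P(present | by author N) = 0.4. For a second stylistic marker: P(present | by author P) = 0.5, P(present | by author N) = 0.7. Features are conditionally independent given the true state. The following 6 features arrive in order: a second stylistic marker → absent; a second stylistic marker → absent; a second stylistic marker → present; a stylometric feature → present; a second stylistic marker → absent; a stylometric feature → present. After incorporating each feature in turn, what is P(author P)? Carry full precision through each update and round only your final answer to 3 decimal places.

After a second stylistic marker='absent': P(author P) = 0.5·0.4000 / (0.5·0.4000 + 0.3·0.6000) ≈ 0.5263
After a second stylistic marker='absent': P(author P) = 0.5·0.5263 / (0.5·0.5263 + 0.3·0.4737) ≈ 0.6494
After a second stylistic marker='present': P(author P) = 0.5·0.6494 / (0.5·0.6494 + 0.7·0.3506) ≈ 0.5695
After a stylometric feature='present': P(author P) = 0.75·0.5695 / (0.75·0.5695 + 0.4·0.4305) ≈ 0.7127
After a second stylistic marker='absent': P(author P) = 0.5·0.7127 / (0.5·0.7127 + 0.3·0.2873) ≈ 0.8052
After a stylometric feature='present': P(author P) = 0.75·0.8052 / (0.75·0.8052 + 0.4·0.1948) ≈ 0.8857

0.886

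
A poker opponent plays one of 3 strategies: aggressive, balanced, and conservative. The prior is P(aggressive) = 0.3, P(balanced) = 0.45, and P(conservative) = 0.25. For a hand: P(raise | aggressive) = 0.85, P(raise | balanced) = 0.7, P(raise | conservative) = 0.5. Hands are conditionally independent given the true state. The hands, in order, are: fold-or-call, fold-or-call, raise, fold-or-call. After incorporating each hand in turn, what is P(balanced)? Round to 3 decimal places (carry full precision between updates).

0.340

After 'fold-or-call': normaliser = 0.15·0.3000 + 0.3·0.4500 + 0.5·0.2500; P(aggressive) ≈ 0.1475, P(balanced) ≈ 0.4426, P(conservative) ≈ 0.4098
After 'fold-or-call': normaliser = 0.15·0.1475 + 0.3·0.4426 + 0.5·0.4098; P(aggressive) ≈ 0.0615, P(balanced) ≈ 0.3690, P(conservative) ≈ 0.5695
After 'raise': normaliser = 0.85·0.0615 + 0.7·0.3690 + 0.5·0.5695; P(aggressive) ≈ 0.0878, P(balanced) ≈ 0.4339, P(conservative) ≈ 0.4783
After 'fold-or-call': normaliser = 0.15·0.0878 + 0.3·0.4339 + 0.5·0.4783; P(aggressive) ≈ 0.0344, P(balanced) ≈ 0.3403, P(conservative) ≈ 0.6252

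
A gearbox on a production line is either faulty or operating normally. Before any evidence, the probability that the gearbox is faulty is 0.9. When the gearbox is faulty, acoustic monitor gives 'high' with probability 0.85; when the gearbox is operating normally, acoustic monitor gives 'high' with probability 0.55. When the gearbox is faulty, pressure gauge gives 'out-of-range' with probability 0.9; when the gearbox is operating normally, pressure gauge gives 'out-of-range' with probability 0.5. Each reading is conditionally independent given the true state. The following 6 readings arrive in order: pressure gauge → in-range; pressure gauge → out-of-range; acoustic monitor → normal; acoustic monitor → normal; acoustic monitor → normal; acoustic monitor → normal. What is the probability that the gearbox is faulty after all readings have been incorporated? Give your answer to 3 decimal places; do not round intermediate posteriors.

0.038

After pressure gauge='in-range': P(faulty) = 0.1·0.9000 / (0.1·0.9000 + 0.5·0.1000) ≈ 0.6429
After pressure gauge='out-of-range': P(faulty) = 0.9·0.6429 / (0.9·0.6429 + 0.5·0.3571) ≈ 0.7642
After acoustic monitor='normal': P(faulty) = 0.15·0.7642 / (0.15·0.7642 + 0.45·0.2358) ≈ 0.5192
After acoustic monitor='normal': P(faulty) = 0.15·0.5192 / (0.15·0.5192 + 0.45·0.4808) ≈ 0.2647
After acoustic monitor='normal': P(faulty) = 0.15·0.2647 / (0.15·0.2647 + 0.45·0.7353) ≈ 0.1071
After acoustic monitor='normal': P(faulty) = 0.15·0.1071 / (0.15·0.1071 + 0.45·0.8929) ≈ 0.0385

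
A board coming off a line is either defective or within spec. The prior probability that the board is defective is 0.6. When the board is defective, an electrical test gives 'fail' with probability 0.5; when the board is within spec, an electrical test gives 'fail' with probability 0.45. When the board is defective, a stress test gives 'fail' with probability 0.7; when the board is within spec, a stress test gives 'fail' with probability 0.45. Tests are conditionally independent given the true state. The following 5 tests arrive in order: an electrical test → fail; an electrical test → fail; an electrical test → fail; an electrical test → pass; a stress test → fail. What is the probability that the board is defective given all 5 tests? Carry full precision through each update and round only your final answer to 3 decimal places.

After an electrical test='fail': P(defective) = 0.5·0.6000 / (0.5·0.6000 + 0.45·0.4000) ≈ 0.6250
After an electrical test='fail': P(defective) = 0.5·0.6250 / (0.5·0.6250 + 0.45·0.3750) ≈ 0.6494
After an electrical test='fail': P(defective) = 0.5·0.6494 / (0.5·0.6494 + 0.45·0.3506) ≈ 0.6729
After an electrical test='pass': P(defective) = 0.5·0.6729 / (0.5·0.6729 + 0.55·0.3271) ≈ 0.6516
After a stress test='fail': P(defective) = 0.7·0.6516 / (0.7·0.6516 + 0.45·0.3484) ≈ 0.7442

0.744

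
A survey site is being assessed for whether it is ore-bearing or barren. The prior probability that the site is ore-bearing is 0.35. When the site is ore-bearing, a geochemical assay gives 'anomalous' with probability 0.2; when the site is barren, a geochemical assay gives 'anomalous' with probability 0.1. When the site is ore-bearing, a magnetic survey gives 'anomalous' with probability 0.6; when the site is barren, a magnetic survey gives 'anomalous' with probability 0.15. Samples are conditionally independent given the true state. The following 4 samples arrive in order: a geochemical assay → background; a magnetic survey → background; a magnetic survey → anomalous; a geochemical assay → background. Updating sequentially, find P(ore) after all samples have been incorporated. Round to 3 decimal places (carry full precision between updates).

After a geochemical assay='background': P(ore) = 0.8·0.3500 / (0.8·0.3500 + 0.9·0.6500) ≈ 0.3237
After a magnetic survey='background': P(ore) = 0.4·0.3237 / (0.4·0.3237 + 0.85·0.6763) ≈ 0.1838
After a magnetic survey='anomalous': P(ore) = 0.6·0.1838 / (0.6·0.1838 + 0.15·0.8162) ≈ 0.4739
After a geochemical assay='background': P(ore) = 0.8·0.4739 / (0.8·0.4739 + 0.9·0.5261) ≈ 0.4447

0.445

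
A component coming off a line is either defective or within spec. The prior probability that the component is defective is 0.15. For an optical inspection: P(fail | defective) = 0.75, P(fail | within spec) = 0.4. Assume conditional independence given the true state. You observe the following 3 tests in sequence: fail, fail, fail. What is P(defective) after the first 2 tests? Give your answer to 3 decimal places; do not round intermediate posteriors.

After 'fail': P(defective) = 0.75·0.1500 / (0.75·0.1500 + 0.4·0.8500) ≈ 0.2486
After 'fail': P(defective) = 0.75·0.2486 / (0.75·0.2486 + 0.4·0.7514) ≈ 0.3829

0.383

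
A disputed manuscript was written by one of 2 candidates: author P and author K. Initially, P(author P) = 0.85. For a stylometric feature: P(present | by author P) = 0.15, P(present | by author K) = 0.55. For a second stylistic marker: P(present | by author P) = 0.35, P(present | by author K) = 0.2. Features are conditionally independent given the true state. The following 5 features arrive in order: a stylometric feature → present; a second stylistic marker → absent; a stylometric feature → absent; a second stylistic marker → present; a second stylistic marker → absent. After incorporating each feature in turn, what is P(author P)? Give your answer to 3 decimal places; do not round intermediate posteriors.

After a stylometric feature='present': P(author P) = 0.15·0.8500 / (0.15·0.8500 + 0.55·0.1500) ≈ 0.6071
After a second stylistic marker='absent': P(author P) = 0.65·0.6071 / (0.65·0.6071 + 0.8·0.3929) ≈ 0.5567
After a stylometric feature='absent': P(author P) = 0.85·0.5567 / (0.85·0.5567 + 0.45·0.4433) ≈ 0.7034
After a second stylistic marker='present': P(author P) = 0.35·0.7034 / (0.35·0.7034 + 0.2·0.2966) ≈ 0.8059
After a second stylistic marker='absent': P(author P) = 0.65·0.8059 / (0.65·0.8059 + 0.8·0.1941) ≈ 0.7713

0.771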